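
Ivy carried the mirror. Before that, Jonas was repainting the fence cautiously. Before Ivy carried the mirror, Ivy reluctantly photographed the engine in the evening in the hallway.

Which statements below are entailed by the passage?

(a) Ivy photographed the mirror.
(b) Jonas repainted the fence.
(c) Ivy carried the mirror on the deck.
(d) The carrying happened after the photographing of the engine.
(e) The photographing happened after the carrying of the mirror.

(a) Not entailed — Ivy photographed the engine, not the mirror; the mirror belongs to the carrying event.
(b) Not entailed — 'was repainting' is progressive on an accomplishment; it does not entail the completed 'repainted'.
(c) Not entailed — 'on the deck' adds information not in the original event.
(d) Entailed — the narrative places the photographing before the carrying.
(e) Not entailed — the narrative places the photographing before the carrying, not after.

(d)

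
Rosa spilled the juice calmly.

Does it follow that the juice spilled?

'Rosa spilled the juice' is the causative; it entails the inchoative 'the juice spilled'.

yes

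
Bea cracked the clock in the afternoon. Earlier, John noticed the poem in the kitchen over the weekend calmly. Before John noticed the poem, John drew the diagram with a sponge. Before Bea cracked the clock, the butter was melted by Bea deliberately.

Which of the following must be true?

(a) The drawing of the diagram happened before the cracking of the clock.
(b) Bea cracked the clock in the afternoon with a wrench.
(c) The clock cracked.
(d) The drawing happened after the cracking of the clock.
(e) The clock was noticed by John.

(a) Entailed — the narrative places the drawing before the cracking.
(b) Not entailed — 'with a wrench' adds information not in the original event.
(c) Entailed — 'Bea cracked the clock' is causative; it entails the inchoative 'the clock cracked'.
(d) Not entailed — the narrative places the drawing before the cracking, not after.
(e) Not entailed — John noticed the poem, not the clock; the clock belongs to the cracking event.

(a), (c)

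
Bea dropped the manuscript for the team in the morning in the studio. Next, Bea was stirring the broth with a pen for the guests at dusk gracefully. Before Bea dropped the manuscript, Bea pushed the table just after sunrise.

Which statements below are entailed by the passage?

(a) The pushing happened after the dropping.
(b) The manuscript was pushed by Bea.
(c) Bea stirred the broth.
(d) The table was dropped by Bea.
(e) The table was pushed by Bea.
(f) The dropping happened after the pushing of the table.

(c), (e), (f)

(a) Not entailed — the narrative places the pushing before the dropping, not after.
(b) Not entailed — Bea pushed the table, not the manuscript; the manuscript belongs to the dropping event.
(c) Entailed — 'stir' is an activity; 'was stirring' entails that some stirring happened, so 'stirred' holds.
(d) Not entailed — Bea dropped the manuscript, not the table; the table belongs to the pushing event.
(e) Entailed — dropping 'just after sunrise' leaves a sub-description the original still satisfies.
(f) Entailed — the narrative places the pushing before the dropping.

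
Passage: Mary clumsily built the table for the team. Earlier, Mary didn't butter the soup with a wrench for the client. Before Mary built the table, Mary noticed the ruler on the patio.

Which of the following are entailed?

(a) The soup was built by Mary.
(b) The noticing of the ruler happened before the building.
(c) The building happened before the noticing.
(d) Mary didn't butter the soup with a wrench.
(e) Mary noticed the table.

(b)

(a) Not entailed — Mary built the table, not the soup; the soup belongs to the buttering event.
(b) Entailed — the narrative places the noticing before the building.
(c) Not entailed — the narrative places the noticing before the building, not after.
(d) Not entailed — dropping 'for the client' under negation is not valid — the original leaves open that Mary buttered the soup some other way.
(e) Not entailed — Mary noticed the ruler, not the table; the table belongs to the building event.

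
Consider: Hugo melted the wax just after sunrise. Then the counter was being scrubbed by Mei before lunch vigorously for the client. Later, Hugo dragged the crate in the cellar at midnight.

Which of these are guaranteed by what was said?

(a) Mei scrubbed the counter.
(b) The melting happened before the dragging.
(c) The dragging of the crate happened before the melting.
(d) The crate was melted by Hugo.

(a) Entailed — 'scrub' is an activity; 'was scrubbing' entails that some scrubbing happened, so 'scrubbed' holds.
(b) Entailed — the narrative places the melting before the dragging.
(c) Not entailed — the narrative places the melting before the dragging, not after.
(d) Not entailed — Hugo melted the wax, not the crate; the crate belongs to the dragging event.

(a), (b)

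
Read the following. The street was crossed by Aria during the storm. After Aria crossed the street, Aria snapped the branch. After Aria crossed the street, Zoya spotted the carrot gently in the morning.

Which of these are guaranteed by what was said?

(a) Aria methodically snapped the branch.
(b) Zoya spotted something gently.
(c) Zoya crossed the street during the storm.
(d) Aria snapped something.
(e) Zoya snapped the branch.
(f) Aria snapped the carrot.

(b), (d)

(a) Not entailed — 'methodically' adds information not in the original event.
(b) Entailed — every conjunct here is already in the original spotting event.
(c) Not entailed — the passage has Aria crossing the street, not Zoya.
(d) Entailed — the original entails any weakening of itself; this just generalizes the patient.
(e) Not entailed — the passage has Aria snapping the branch, not Zoya.
(f) Not entailed — Aria snapped the branch, not the carrot; the carrot belongs to the spotting event.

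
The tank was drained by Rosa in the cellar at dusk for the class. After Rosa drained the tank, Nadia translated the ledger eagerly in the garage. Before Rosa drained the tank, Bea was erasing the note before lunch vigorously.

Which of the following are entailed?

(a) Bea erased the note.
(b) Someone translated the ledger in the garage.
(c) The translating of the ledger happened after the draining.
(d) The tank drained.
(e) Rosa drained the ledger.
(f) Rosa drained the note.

(a) Not entailed — 'was erasing' is progressive on an accomplishment; it does not entail the completed 'erased'.
(b) Entailed — the original entails any weakening of itself; this just drops 'eagerly' and generalizes the agent.
(c) Entailed — the narrative places the draining before the translating.
(d) Entailed — 'Rosa drained the tank' is causative; it entails the inchoative 'the tank drained'.
(e) Not entailed — Rosa drained the tank, not the ledger; the ledger belongs to the translating event.
(f) Not entailed — Rosa drained the tank, not the note; the note belongs to the erasing event.

(b), (c), (d)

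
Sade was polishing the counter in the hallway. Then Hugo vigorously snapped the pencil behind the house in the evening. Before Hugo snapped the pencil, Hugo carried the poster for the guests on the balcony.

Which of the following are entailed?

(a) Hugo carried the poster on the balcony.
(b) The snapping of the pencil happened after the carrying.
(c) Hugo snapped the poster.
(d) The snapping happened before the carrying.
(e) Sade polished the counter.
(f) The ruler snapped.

(a), (b), (e)

(a) Entailed — dropping 'for the guests' leaves a sub-description the original still satisfies.
(b) Entailed — the narrative places the carrying before the snapping.
(c) Not entailed — Hugo snapped the pencil, not the poster; the poster belongs to the carrying event.
(d) Not entailed — the narrative places the carrying before the snapping, not after.
(e) Entailed — 'polish' is an activity; 'was polishing' entails that some polishing happened, so 'polished' holds.
(f) Not entailed — the pencil is what snapped, not the ruler.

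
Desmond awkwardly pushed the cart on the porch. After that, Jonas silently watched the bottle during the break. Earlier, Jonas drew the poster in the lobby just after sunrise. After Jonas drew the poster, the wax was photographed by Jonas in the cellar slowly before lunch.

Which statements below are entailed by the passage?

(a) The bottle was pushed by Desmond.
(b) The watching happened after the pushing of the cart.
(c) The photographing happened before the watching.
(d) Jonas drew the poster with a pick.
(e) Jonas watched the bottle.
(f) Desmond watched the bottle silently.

(b), (e)

(a) Not entailed — Desmond pushed the cart, not the bottle; the bottle belongs to the watching event.
(b) Entailed — the narrative places the pushing before the watching.
(c) Not entailed — the narrative doesn't order the photographing relative to the watching.
(d) Not entailed — 'with a pick' adds information not in the original event.
(e) Entailed — this follows by dropping conjuncts from the watching event's description.
(f) Not entailed — the passage has Jonas watching the bottle, not Desmond.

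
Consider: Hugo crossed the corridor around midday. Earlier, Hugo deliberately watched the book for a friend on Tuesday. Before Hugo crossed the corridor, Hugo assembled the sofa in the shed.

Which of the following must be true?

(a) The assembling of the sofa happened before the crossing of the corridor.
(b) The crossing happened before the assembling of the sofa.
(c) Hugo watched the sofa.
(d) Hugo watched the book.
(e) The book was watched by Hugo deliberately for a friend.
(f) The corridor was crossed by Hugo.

(a), (d), (e), (f)

(a) Entailed — the narrative places the assembling before the crossing.
(b) Not entailed — the narrative places the assembling before the crossing, not after.
(c) Not entailed — Hugo watched the book, not the sofa; the sofa belongs to the assembling event.
(d) Entailed — dropping 'for a friend', 'on Tuesday', 'deliberately' leaves a sub-description the original still satisfies.
(e) Entailed — every conjunct here is already in the original watching event.
(f) Entailed — the original entails any weakening of itself; this just drops 'around midday'.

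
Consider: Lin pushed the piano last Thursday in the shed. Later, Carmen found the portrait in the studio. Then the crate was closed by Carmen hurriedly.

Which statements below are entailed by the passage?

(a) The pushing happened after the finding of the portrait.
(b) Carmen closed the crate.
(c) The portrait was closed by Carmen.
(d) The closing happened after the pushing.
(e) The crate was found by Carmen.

(a) Not entailed — the narrative places the pushing before the finding, not after.
(b) Entailed — dropping 'hurriedly' leaves a sub-description the original still satisfies.
(c) Not entailed — Carmen closed the crate, not the portrait; the portrait belongs to the finding event.
(d) Entailed — the narrative places the pushing before the closing.
(e) Not entailed — Carmen found the portrait, not the crate; the crate belongs to the closing event.

(b), (d)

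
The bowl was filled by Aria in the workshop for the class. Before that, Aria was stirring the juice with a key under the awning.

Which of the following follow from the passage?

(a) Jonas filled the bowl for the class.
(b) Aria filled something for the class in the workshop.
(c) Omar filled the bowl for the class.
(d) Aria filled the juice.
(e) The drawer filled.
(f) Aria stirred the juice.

(a) Not entailed — the passage has Aria filling the bowl, not Jonas.
(b) Entailed — every conjunct here is already in the original filling event.
(c) Not entailed — the passage has Aria filling the bowl, not Omar.
(d) Not entailed — Aria filled the bowl, not the juice; the juice belongs to the stirring event.
(e) Not entailed — the bowl is what filled, not the drawer.
(f) Entailed — 'stir' is an activity; 'was stirring' entails that some stirring happened, so 'stirred' holds.

(b), (f)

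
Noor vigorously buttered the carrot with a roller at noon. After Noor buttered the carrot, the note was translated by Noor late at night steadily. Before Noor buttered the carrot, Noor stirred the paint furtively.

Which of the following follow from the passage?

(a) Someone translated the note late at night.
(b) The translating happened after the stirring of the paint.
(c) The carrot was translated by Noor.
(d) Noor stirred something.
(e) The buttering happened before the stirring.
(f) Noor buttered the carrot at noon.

(a) Entailed — the original entails any weakening of itself; this just drops 'steadily' and generalizes the agent.
(b) Entailed — the narrative places the stirring before the translating.
(c) Not entailed — Noor translated the note, not the carrot; the carrot belongs to the buttering event.
(d) Entailed — every conjunct here is already in the original stirring event.
(e) Not entailed — the narrative places the stirring before the buttering, not after.
(f) Entailed — this follows by dropping conjuncts from the buttering event's description.

(a), (b), (d), (f)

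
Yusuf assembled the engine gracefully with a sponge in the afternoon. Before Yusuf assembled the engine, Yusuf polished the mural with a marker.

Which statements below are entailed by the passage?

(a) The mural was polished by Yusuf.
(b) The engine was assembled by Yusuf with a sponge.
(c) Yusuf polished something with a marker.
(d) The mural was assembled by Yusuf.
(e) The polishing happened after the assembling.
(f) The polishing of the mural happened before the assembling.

(a) Entailed — dropping 'with a marker' leaves a sub-description the original still satisfies.
(b) Entailed — the original entails any weakening of itself; this just drops 'gracefully', 'in the afternoon'.
(c) Entailed — every conjunct here is already in the original polishing event.
(d) Not entailed — Yusuf assembled the engine, not the mural; the mural belongs to the polishing event.
(e) Not entailed — the narrative places the polishing before the assembling, not after.
(f) Entailed — the narrative places the polishing before the assembling.

(a), (b), (c), (f)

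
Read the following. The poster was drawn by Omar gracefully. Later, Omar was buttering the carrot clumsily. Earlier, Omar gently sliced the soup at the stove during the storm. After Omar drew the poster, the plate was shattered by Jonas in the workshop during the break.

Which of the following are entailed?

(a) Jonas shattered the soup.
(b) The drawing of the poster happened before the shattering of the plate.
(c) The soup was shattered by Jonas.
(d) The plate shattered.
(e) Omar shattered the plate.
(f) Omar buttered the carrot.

(b), (d)

(a) Not entailed — Jonas shattered the plate, not the soup; the soup belongs to the slicing event.
(b) Entailed — the narrative places the drawing before the shattering.
(c) Not entailed — Jonas shattered the plate, not the soup; the soup belongs to the slicing event.
(d) Entailed — 'Jonas shattered the plate' is causative; it entails the inchoative 'the plate shattered'.
(e) Not entailed — the passage has Jonas shattering the plate, not Omar.
(f) Not entailed — 'was buttering' is progressive on an accomplishment; it does not entail the completed 'buttered'.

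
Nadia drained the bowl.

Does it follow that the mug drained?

Nothing is said about any mug; only the bowl is affected.

no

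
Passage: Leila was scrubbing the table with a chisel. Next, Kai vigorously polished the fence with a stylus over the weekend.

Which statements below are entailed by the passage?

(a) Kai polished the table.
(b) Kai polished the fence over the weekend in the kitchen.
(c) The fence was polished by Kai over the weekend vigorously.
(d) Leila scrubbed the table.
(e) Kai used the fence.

(c), (d)

(a) Not entailed — Kai polished the fence, not the table; the table belongs to the scrubbing event.
(b) Not entailed — 'in the kitchen' adds information not in the original event.
(c) Entailed — this follows by dropping conjuncts from the polishing event's description.
(d) Entailed — 'scrub' is an activity; 'was scrubbing' entails that some scrubbing happened, so 'scrubbed' holds.
(e) Not entailed — the fence is the patient, not an instrument — Kai used a stylus.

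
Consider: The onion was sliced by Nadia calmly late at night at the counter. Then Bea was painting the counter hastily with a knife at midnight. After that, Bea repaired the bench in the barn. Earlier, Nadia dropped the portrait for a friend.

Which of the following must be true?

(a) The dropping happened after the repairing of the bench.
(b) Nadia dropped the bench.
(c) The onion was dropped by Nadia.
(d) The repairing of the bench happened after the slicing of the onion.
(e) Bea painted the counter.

(d)

(a) Not entailed — the narrative places the dropping before the repairing, not after.
(b) Not entailed — Nadia dropped the portrait, not the bench; the bench belongs to the repairing event.
(c) Not entailed — Nadia dropped the portrait, not the onion; the onion belongs to the slicing event.
(d) Entailed — the narrative places the slicing before the repairing.
(e) Not entailed — 'was painting' is progressive on an accomplishment; it does not entail the completed 'painted'.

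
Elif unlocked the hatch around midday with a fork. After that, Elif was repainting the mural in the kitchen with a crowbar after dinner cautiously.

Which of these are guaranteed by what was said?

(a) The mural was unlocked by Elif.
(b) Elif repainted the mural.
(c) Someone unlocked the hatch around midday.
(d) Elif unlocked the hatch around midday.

(a) Not entailed — Elif unlocked the hatch, not the mural; the mural belongs to the repainting event.
(b) Not entailed — 'was repainting' is progressive on an accomplishment; it does not entail the completed 'repainted'.
(c) Entailed — the original entails any weakening of itself; this just drops 'with a fork' and generalizes the agent.
(d) Entailed — dropping 'with a fork' leaves a sub-description the original still satisfies.

(c), (d)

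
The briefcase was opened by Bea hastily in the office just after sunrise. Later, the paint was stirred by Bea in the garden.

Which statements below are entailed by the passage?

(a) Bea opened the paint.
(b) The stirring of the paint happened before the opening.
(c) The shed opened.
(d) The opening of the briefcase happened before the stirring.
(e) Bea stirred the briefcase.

(d)

(a) Not entailed — Bea opened the briefcase, not the paint; the paint belongs to the stirring event.
(b) Not entailed — the narrative places the opening before the stirring, not after.
(c) Not entailed — the briefcase is what opened, not the shed.
(d) Entailed — the narrative places the opening before the stirring.
(e) Not entailed — Bea stirred the paint, not the briefcase; the briefcase belongs to the opening event.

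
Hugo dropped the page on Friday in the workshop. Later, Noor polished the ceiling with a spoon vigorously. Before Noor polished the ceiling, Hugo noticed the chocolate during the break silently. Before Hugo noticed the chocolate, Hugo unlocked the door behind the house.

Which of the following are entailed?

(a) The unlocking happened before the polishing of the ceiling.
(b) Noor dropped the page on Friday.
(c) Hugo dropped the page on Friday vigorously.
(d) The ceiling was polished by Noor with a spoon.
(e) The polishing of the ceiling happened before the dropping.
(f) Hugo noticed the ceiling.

(a), (d)

(a) Entailed — the narrative places the unlocking before the polishing.
(b) Not entailed — the passage has Hugo dropping the page, not Noor.
(c) Not entailed — 'vigorously' adds information not in the original event.
(d) Entailed — the original entails any weakening of itself; this just drops 'vigorously'.
(e) Not entailed — the narrative places the dropping before the polishing, not after.
(f) Not entailed — Hugo noticed the chocolate, not the ceiling; the ceiling belongs to the polishing event.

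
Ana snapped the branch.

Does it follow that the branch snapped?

yes

'Ana snapped the branch' is the causative; it entails the inchoative 'the branch snapped'.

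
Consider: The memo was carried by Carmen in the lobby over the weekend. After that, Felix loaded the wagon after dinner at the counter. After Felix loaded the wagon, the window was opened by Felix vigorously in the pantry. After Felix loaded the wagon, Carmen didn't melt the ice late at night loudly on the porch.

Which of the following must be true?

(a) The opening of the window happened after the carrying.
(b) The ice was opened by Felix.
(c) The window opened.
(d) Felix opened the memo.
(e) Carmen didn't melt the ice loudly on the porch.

(a) Entailed — the narrative places the carrying before the opening.
(b) Not entailed — Felix opened the window, not the ice; the ice belongs to the melting event.
(c) Entailed — 'Felix opened the window' is causative; it entails the inchoative 'the window opened'.
(d) Not entailed — Felix opened the window, not the memo; the memo belongs to the carrying event.
(e) Not entailed — dropping 'late at night' under negation is not valid — the original leaves open that Carmen melted the ice some other way.

(a), (c)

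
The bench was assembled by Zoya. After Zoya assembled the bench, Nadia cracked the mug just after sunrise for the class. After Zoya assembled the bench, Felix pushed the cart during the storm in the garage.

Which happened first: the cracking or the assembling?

The connectives place the assembling before the cracking.

the assembling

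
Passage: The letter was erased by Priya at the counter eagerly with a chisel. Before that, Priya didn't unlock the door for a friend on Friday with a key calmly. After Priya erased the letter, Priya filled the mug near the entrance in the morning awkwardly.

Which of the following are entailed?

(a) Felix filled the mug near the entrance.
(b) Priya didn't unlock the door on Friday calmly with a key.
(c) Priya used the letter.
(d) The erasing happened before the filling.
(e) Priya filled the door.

(d)

(a) Not entailed — the passage has Priya filling the mug, not Felix.
(b) Not entailed — dropping 'for a friend' under negation is not valid — the original leaves open that Priya unlocked the door some other way.
(c) Not entailed — the letter is the patient, not an instrument — Priya used a chisel.
(d) Entailed — the narrative places the erasing before the filling.
(e) Not entailed — Priya filled the mug, not the door; the door belongs to the unlocking event.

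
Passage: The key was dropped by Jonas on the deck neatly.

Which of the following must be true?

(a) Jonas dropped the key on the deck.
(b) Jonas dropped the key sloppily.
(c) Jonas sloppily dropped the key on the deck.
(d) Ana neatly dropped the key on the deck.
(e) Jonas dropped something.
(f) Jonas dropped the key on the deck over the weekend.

(a) Entailed — dropping 'neatly' leaves a sub-description the original still satisfies.
(b) Not entailed — 'sloppily' adds a manner not in (and inconsistent with) the original.
(c) Not entailed — 'sloppily' adds a manner not in (and inconsistent with) the original.
(d) Not entailed — the passage has Jonas dropping the key, not Ana.
(e) Entailed — the original entails any weakening of itself; this just drops 'neatly', 'on the deck' and generalizes the patient.
(f) Not entailed — 'over the weekend' adds information not in the original event.

(a), (e)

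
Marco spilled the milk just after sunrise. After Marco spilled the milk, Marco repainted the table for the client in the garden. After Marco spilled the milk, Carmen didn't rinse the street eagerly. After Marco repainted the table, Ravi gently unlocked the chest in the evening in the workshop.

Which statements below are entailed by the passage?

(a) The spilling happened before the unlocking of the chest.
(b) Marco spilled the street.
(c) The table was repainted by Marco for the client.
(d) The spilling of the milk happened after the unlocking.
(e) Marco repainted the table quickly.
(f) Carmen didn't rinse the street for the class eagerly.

(a), (c), (f)

(a) Entailed — the narrative places the spilling before the unlocking.
(b) Not entailed — Marco spilled the milk, not the street; the street belongs to the rinsing event.
(c) Entailed — every conjunct here is already in the original repainting event.
(d) Not entailed — the narrative places the spilling before the unlocking, not after.
(e) Not entailed — 'quickly' adds information not in the original event.
(f) Entailed — under negation, adding a further restriction is entailed: if no such rinsing event occurred, none occurred for the class either.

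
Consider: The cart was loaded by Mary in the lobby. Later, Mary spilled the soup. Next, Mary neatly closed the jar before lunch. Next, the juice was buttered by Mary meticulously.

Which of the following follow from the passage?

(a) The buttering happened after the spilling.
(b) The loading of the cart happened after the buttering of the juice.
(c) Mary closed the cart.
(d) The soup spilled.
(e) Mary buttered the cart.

(a), (d)

(a) Entailed — the narrative places the spilling before the buttering.
(b) Not entailed — the narrative places the loading before the buttering, not after.
(c) Not entailed — Mary closed the jar, not the cart; the cart belongs to the loading event.
(d) Entailed — 'Mary spilled the soup' is causative; it entails the inchoative 'the soup spilled'.
(e) Not entailed — Mary buttered the juice, not the cart; the cart belongs to the loading event.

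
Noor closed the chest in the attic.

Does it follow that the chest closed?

'Noor closed the chest' is the causative; it entails the inchoative 'the chest closed'.

yes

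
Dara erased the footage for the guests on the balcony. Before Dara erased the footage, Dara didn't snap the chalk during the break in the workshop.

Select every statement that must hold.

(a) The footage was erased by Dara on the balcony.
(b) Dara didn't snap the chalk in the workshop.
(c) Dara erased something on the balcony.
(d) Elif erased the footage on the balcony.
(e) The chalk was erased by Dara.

(a) Entailed — dropping 'for the guests' leaves a sub-description the original still satisfies.
(b) Not entailed — dropping 'during the break' under negation is not valid — the original leaves open that Dara snapped the chalk some other way.
(c) Entailed — the original entails any weakening of itself; this just drops 'for the guests' and generalizes the patient.
(d) Not entailed — the passage has Dara erasing the footage, not Elif.
(e) Not entailed — Dara erased the footage, not the chalk; the chalk belongs to the snapping event.

(a), (c)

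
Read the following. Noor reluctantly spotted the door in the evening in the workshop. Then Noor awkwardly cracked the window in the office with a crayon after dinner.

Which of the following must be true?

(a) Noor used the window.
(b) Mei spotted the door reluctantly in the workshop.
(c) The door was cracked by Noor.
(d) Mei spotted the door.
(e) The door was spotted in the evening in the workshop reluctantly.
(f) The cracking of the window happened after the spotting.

(a) Not entailed — the window is the patient, not an instrument — Noor used a crayon.
(b) Not entailed — the passage has Noor spotting the door, not Mei.
(c) Not entailed — Noor cracked the window, not the door; the door belongs to the spotting event.
(d) Not entailed — the passage has Noor spotting the door, not Mei.
(e) Entailed — generalizing the agent leaves a sub-description the original still satisfies.
(f) Entailed — the narrative places the spotting before the cracking.

(e), (f)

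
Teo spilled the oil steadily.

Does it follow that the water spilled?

Nothing is said about any water; only the oil is affected.

no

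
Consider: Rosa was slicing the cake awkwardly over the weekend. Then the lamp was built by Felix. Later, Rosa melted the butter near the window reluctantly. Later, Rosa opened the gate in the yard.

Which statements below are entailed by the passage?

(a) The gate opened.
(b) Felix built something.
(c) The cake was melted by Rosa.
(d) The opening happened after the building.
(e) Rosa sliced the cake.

(a), (b), (d)

(a) Entailed — 'Rosa opened the gate' is causative; it entails the inchoative 'the gate opened'.
(b) Entailed — the original entails any weakening of itself; this just generalizes the patient.
(c) Not entailed — Rosa melted the butter, not the cake; the cake belongs to the slicing event.
(d) Entailed — the narrative places the building before the opening.
(e) Not entailed — 'was slicing' is progressive on an accomplishment; it does not entail the completed 'sliced'.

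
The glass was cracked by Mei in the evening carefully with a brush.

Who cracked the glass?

Mei

'Mei' marks the agent of the cracking event.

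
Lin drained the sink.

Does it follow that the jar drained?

no

Nothing is said about any jar; only the sink is affected.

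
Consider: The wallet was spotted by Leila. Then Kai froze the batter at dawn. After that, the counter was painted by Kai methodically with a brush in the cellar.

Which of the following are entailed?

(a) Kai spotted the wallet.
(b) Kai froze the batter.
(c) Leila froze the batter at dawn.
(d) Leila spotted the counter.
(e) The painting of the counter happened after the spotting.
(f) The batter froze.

(a) Not entailed — the passage has Leila spotting the wallet, not Kai.
(b) Entailed — this follows by dropping conjuncts from the freezing event's description.
(c) Not entailed — the passage has Kai freezing the batter, not Leila.
(d) Not entailed — Leila spotted the wallet, not the counter; the counter belongs to the painting event.
(e) Entailed — the narrative places the spotting before the painting.
(f) Entailed — 'Kai froze the batter' is causative; it entails the inchoative 'the batter froze'.

(b), (e), (f)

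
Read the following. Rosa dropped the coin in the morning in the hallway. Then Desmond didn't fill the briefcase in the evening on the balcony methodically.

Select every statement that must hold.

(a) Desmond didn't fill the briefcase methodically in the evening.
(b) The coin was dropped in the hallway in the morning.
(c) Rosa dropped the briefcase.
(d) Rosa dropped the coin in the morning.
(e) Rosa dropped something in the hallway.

(a) Not entailed — dropping 'on the balcony' under negation is not valid — the original leaves open that Desmond filled the briefcase some other way.
(b) Entailed — the original entails any weakening of itself; this just generalizes the agent.
(c) Not entailed — Rosa dropped the coin, not the briefcase; the briefcase belongs to the filling event.
(d) Entailed — every conjunct here is already in the original dropping event.
(e) Entailed — dropping 'in the morning' and generalizing the patient leaves a sub-description the original still satisfies.

(b), (d), (e)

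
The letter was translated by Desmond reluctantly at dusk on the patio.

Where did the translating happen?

'on the patio' marks the location of the translating event.

on the patio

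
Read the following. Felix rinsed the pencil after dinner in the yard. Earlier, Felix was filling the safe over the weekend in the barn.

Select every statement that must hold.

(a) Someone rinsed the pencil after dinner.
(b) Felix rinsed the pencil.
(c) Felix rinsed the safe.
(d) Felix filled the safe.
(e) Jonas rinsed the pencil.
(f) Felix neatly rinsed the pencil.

(a), (b)

(a) Entailed — dropping 'in the yard' and generalizing the agent leaves a sub-description the original still satisfies.
(b) Entailed — this follows by dropping conjuncts from the rinsing event's description.
(c) Not entailed — Felix rinsed the pencil, not the safe; the safe belongs to the filling event.
(d) Not entailed — 'was filling' is progressive on an accomplishment; it does not entail the completed 'filled'.
(e) Not entailed — the passage has Felix rinsing the pencil, not Jonas.
(f) Not entailed — 'neatly' adds information not in the original event.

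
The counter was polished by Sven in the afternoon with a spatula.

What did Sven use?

'with a spatula' marks the instrument of the polishing event.

a spatula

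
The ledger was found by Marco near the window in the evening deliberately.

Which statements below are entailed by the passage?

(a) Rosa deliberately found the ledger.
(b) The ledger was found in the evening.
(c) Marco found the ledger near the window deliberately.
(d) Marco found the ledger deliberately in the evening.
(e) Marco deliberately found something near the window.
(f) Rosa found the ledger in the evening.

(a) Not entailed — the passage has Marco finding the ledger, not Rosa.
(b) Entailed — the original entails any weakening of itself; this just drops 'near the window', 'deliberately' and generalizes the agent.
(c) Entailed — this follows by dropping conjuncts from the finding event's description.
(d) Entailed — dropping 'near the window' leaves a sub-description the original still satisfies.
(e) Entailed — dropping 'in the evening' and generalizing the patient leaves a sub-description the original still satisfies.
(f) Not entailed — the passage has Marco finding the ledger, not Rosa.

(b), (c), (d), (e)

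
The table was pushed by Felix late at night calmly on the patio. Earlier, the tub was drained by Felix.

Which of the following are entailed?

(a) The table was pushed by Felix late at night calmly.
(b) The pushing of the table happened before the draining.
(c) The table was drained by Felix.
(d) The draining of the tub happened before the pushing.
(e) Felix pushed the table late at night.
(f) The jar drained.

(a) Entailed — the original entails any weakening of itself; this just drops 'on the patio'.
(b) Not entailed — the narrative places the draining before the pushing, not after.
(c) Not entailed — Felix drained the tub, not the table; the table belongs to the pushing event.
(d) Entailed — the narrative places the draining before the pushing.
(e) Entailed — the original entails any weakening of itself; this just drops 'calmly', 'on the patio'.
(f) Not entailed — the tub is what drained, not the jar.

(a), (d), (e)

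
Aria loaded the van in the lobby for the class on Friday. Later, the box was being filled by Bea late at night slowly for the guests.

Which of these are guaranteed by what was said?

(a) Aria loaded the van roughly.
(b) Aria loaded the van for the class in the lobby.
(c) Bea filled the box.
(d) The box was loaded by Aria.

(b)

(a) Not entailed — 'roughly' adds information not in the original event.
(b) Entailed — the original entails any weakening of itself; this just drops 'on Friday'.
(c) Not entailed — 'was filling' is progressive on an accomplishment; it does not entail the completed 'filled'.
(d) Not entailed — Aria loaded the van, not the box; the box belongs to the filling event.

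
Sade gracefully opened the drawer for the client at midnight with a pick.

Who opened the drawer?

'Sade' marks the agent of the opening event.

Sade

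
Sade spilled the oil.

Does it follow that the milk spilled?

no

Nothing is said about any milk; only the oil is affected.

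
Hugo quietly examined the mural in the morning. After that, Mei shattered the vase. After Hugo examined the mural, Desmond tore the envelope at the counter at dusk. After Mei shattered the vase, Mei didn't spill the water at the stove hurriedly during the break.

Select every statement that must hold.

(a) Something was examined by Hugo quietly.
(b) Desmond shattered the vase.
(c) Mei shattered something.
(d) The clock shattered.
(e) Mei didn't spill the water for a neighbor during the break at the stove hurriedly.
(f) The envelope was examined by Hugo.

(a), (c), (e)

(a) Entailed — this follows by dropping conjuncts from the examining event's description.
(b) Not entailed — the passage has Mei shattering the vase, not Desmond.
(c) Entailed — every conjunct here is already in the original shattering event.
(d) Not entailed — the vase is what shattered, not the clock.
(e) Entailed — under negation, adding a further restriction is entailed: if no such spilling event occurred, none occurred for a neighbor either.
(f) Not entailed — Hugo examined the mural, not the envelope; the envelope belongs to the tearing event.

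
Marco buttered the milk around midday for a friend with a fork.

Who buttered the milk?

Marco

'Marco' marks the agent of the buttering event.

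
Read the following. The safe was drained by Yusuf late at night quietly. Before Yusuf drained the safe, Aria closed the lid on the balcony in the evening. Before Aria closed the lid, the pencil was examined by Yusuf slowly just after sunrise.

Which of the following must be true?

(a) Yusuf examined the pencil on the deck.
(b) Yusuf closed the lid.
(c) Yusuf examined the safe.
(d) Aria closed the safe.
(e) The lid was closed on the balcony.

(a) Not entailed — 'on the deck' adds information not in the original event.
(b) Not entailed — the passage has Aria closing the lid, not Yusuf.
(c) Not entailed — Yusuf examined the pencil, not the safe; the safe belongs to the draining event.
(d) Not entailed — Aria closed the lid, not the safe; the safe belongs to the draining event.
(e) Entailed — dropping 'in the evening' and generalizing the agent leaves a sub-description the original still satisfies.

(e)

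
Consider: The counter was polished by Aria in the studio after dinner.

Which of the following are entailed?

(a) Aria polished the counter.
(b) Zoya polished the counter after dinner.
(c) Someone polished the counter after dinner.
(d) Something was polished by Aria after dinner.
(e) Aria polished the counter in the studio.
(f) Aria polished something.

(a) Entailed — this follows by dropping conjuncts from the polishing event's description.
(b) Not entailed — the passage has Aria polishing the counter, not Zoya.
(c) Entailed — dropping 'in the studio' and generalizing the agent leaves a sub-description the original still satisfies.
(d) Entailed — dropping 'in the studio' and generalizing the patient leaves a sub-description the original still satisfies.
(e) Entailed — every conjunct here is already in the original polishing event.
(f) Entailed — dropping 'in the studio', 'after dinner' and generalizing the patient leaves a sub-description the original still satisfies.

(a), (c), (d), (e), (f)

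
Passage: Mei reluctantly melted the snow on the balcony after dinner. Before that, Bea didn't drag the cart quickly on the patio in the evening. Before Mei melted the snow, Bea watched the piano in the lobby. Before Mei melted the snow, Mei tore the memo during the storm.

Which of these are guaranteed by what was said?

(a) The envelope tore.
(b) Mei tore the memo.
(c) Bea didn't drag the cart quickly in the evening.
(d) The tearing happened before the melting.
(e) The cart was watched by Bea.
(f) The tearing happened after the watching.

(b), (d)

(a) Not entailed — the memo is what tore, not the envelope.
(b) Entailed — the original entails any weakening of itself; this just drops 'during the storm'.
(c) Not entailed — dropping 'on the patio' under negation is not valid — the original leaves open that Bea dragged the cart some other way.
(d) Entailed — the narrative places the tearing before the melting.
(e) Not entailed — Bea watched the piano, not the cart; the cart belongs to the dragging event.
(f) Not entailed — the narrative doesn't order the watching relative to the tearing.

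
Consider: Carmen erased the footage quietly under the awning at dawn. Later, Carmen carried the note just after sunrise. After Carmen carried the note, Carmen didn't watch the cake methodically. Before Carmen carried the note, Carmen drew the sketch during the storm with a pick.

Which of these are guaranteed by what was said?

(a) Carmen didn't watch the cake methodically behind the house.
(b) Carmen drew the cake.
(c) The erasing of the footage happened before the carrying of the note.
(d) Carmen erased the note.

(a), (c)

(a) Entailed — under negation, adding a further restriction is entailed: if no such watching event occurred, none occurred behind the house either.
(b) Not entailed — Carmen drew the sketch, not the cake; the cake belongs to the watching event.
(c) Entailed — the narrative places the erasing before the carrying.
(d) Not entailed — Carmen erased the footage, not the note; the note belongs to the carrying event.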